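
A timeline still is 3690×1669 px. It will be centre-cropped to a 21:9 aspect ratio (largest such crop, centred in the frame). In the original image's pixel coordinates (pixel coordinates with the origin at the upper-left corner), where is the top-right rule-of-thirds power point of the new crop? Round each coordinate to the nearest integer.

x = 2460 px, y = 571 px

3690/1669 < 21/9, so the 21:9 crop keeps the full width 3690 and trims height to 3690 × 9/21 = 1581.43 px.
Top offset = (1669 − 1581.43)/2 = 43.79 px; left offset = 0.
Top-right is two-thirds across and one-third down within the crop:
x = 0.00 + 2 × 3690.00/3 ≈ 2460; y = 43.79 + 1 × 1581.43/3 ≈ 571.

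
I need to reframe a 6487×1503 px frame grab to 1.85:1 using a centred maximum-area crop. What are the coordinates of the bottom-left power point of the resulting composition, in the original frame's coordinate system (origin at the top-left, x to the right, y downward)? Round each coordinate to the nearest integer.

(2780, 1002)

6487/1503 > 1.85/1, so the 1.85:1 crop keeps the full height 1503 and trims width to 1503 × 1.85/1 = 2780.55 px.
Left offset = (6487 − 2780.55)/2 = 1853.22 px; top offset = 0.
Bottom-left is one-third across and two-thirds down within the crop:
x = 1853.22 + 1 × 2780.55/3 ≈ 2780; y = 0.00 + 2 × 1503.00/3 ≈ 1002.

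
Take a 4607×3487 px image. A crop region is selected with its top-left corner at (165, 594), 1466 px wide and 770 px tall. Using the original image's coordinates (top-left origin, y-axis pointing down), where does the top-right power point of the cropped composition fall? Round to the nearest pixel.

(1142, 851)

One third of the crop width 1466 is 488.67 px.
One third of the crop height 770 is 256.67 px.
The top-right point is two-thirds across and one-third down within the crop:
x = 165 + 2 × 488.67 ≈ 1142; y = 594 + 1 × 256.67 ≈ 851.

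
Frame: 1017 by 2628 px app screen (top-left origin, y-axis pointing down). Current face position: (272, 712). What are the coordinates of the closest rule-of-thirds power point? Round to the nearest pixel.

x = 339 px, y = 876 px

Third lines: x ∈ {339, 678}, y ∈ {876, 1752}.
272 is closer to x = 339; 712 is closer to y = 876.
So the nearest intersection is the upper-left power point.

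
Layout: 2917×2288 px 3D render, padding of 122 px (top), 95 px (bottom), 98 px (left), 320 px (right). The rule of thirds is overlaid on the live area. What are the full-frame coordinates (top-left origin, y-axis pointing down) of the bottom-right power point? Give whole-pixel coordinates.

Content width = 2917 − 98 − 320 = 2499 px; content height = 2288 − 122 − 95 = 2071 px.
Bottom-right is two-thirds across and two-thirds down within the live area.
x = 98 + 2 × 2499/3 = 98 + 1666.00 ≈ 1764
y = 122 + 2 × 2071/3 = 122 + 1380.67 ≈ 1503

(1764, 1503)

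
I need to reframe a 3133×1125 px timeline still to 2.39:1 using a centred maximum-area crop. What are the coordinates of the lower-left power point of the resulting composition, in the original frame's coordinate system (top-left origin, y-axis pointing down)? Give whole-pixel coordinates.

3133/1125 > 2.39/1, so the 2.39:1 crop keeps the full height 1125 and trims width to 1125 × 2.39/1 = 2688.75 px.
Left offset = (3133 − 2688.75)/2 = 222.12 px; top offset = 0.
Lower-left is one-third across and two-thirds down within the crop:
x = 222.12 + 1 × 2688.75/3 ≈ 1118; y = 0.00 + 2 × 1125.00/3 ≈ 750.

(1118, 750)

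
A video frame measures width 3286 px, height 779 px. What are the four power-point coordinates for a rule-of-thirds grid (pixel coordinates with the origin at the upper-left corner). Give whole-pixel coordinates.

One third of 3286 is 1095.33; one third of 779 is 259.67.
Vertical third lines at x = 1095 and x = 2191; horizontal third lines at y = 260 and y = 519.

(1095, 260), (2191, 260), (1095, 519), (2191, 519)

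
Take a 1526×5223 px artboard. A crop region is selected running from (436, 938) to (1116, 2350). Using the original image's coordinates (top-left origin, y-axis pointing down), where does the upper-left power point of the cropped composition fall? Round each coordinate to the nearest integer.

Crop width = 1116 − 436 = 680 px; one third is 226.67 px.
Crop height = 2350 − 938 = 1412 px; one third is 470.67 px.
The upper-left point is one-third across and one-third down within the crop:
x = 436 + 1 × 226.67 ≈ 663; y = 938 + 1 × 470.67 ≈ 1409.

x = 663 px, y = 1409 px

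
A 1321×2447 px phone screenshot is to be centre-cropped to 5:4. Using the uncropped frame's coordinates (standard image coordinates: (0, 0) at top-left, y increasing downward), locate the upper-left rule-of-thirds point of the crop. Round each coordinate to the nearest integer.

(440, 1047)

1321/2447 < 5/4, so the 5:4 crop keeps the full width 1321 and trims height to 1321 × 4/5 = 1056.80 px.
Top offset = (2447 − 1056.80)/2 = 695.10 px; left offset = 0.
Upper-left is one-third across and one-third down within the crop:
x = 0.00 + 1 × 1321.00/3 ≈ 440; y = 695.10 + 1 × 1056.80/3 ≈ 1047.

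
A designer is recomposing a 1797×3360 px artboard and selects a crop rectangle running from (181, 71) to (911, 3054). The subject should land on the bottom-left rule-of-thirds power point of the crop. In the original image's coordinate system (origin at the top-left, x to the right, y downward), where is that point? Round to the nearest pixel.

Crop width = 911 − 181 = 730 px; one third is 243.33 px.
Crop height = 3054 − 71 = 2983 px; one third is 994.33 px.
The bottom-left point is one-third across and two-thirds down within the crop:
x = 181 + 1 × 243.33 ≈ 424; y = 71 + 2 × 994.33 ≈ 2060.

x = 424 px, y = 2060 px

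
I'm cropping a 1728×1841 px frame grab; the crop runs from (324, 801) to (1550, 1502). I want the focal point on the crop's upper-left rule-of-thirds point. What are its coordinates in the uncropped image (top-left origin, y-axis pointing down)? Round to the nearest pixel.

x = 733 px, y = 1035 px

Crop width = 1550 − 324 = 1226 px; one third is 408.67 px.
Crop height = 1502 − 801 = 701 px; one third is 233.67 px.
The upper-left point is one-third across and one-third down within the crop:
x = 324 + 1 × 408.67 ≈ 733; y = 801 + 1 × 233.67 ≈ 1035.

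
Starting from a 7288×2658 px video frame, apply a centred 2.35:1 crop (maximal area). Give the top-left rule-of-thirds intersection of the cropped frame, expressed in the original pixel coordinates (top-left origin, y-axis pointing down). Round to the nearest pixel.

7288/2658 > 2.35/1, so the 2.35:1 crop keeps the full height 2658 and trims width to 2658 × 2.35/1 = 6246.30 px.
Left offset = (7288 − 6246.30)/2 = 520.85 px; top offset = 0.
Top-left is one-third across and one-third down within the crop:
x = 520.85 + 1 × 6246.30/3 ≈ 2603; y = 0.00 + 1 × 2658.00/3 ≈ 886.

x = 2603 px, y = 886 px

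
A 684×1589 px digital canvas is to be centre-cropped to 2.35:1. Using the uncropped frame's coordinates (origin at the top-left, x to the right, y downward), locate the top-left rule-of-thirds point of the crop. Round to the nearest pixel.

684/1589 < 2.35/1, so the 2.35:1 crop keeps the full width 684 and trims height to 684 × 1/2.35 = 291.06 px.
Top offset = (1589 − 291.06)/2 = 648.97 px; left offset = 0.
Top-left is one-third across and one-third down within the crop:
x = 0.00 + 1 × 684.00/3 ≈ 228; y = 648.97 + 1 × 291.06/3 ≈ 746.

(228, 746)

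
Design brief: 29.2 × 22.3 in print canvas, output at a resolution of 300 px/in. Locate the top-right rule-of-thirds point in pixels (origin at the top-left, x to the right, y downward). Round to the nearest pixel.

In pixels the canvas is 29.2 × 300 = 8760 wide and 22.3 × 300 = 6690 tall.
The top-right point is two-thirds across and one-third down:
x = 2 × 8760/3 ≈ 5840; y = 1 × 6690/3 ≈ 2230.

(5840, 2230)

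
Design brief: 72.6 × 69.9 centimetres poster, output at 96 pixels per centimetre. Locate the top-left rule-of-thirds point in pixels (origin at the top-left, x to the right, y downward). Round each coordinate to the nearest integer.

x = 2323 px, y = 2237 px

In pixels the canvas is 72.6 × 96 = 6969.6 wide and 69.9 × 96 = 6710.4 tall.
The top-left point is one-third across and one-third down:
x = 1 × 6969.6/3 ≈ 2323; y = 1 × 6710.4/3 ≈ 2237.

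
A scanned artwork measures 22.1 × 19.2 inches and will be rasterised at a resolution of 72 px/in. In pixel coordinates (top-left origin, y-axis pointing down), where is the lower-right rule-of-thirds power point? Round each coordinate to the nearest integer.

x = 1061 px, y = 922 px

In pixels the canvas is 22.1 × 72 = 1591.2 wide and 19.2 × 72 = 1382.4 tall.
The lower-right point is two-thirds across and two-thirds down:
x = 2 × 1591.2/3 ≈ 1061; y = 2 × 1382.4/3 ≈ 922.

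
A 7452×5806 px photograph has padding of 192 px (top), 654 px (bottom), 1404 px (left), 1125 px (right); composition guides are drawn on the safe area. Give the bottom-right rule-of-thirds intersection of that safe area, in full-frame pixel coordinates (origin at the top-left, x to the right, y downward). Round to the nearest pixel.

Content width = 7452 − 1404 − 1125 = 4923 px; content height = 5806 − 192 − 654 = 4960 px.
Bottom-right is two-thirds across and two-thirds down within the safe area.
x = 1404 + 2 × 4923/3 = 1404 + 3282.00 ≈ 4686
y = 192 + 2 × 4960/3 = 192 + 3306.67 ≈ 3499

(4686, 3499)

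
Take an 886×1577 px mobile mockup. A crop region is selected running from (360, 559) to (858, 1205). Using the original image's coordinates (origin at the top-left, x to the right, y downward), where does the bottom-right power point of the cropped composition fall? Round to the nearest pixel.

x = 692 px, y = 990 px

Crop width = 858 − 360 = 498 px; one third is 166.00 px.
Crop height = 1205 − 559 = 646 px; one third is 215.33 px.
The bottom-right point is two-thirds across and two-thirds down within the crop:
x = 360 + 2 × 166.00 ≈ 692; y = 559 + 2 × 215.33 ≈ 990.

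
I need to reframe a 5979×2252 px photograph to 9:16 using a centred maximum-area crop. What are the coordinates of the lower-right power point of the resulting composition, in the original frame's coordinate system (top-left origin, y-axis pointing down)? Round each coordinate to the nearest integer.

(3201, 1501)

5979/2252 > 9/16, so the 9:16 crop keeps the full height 2252 and trims width to 2252 × 9/16 = 1266.75 px.
Left offset = (5979 − 1266.75)/2 = 2356.12 px; top offset = 0.
Lower-right is two-thirds across and two-thirds down within the crop:
x = 2356.12 + 2 × 1266.75/3 ≈ 3201; y = 0.00 + 2 × 2252.00/3 ≈ 1501.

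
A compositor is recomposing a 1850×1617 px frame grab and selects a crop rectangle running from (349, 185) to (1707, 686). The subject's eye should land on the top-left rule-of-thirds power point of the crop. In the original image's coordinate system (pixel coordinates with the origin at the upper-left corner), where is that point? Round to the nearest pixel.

Crop width = 1707 − 349 = 1358 px; one third is 452.67 px.
Crop height = 686 − 185 = 501 px; one third is 167.00 px.
The top-left point is one-third across and one-third down within the crop:
x = 349 + 1 × 452.67 ≈ 802; y = 185 + 1 × 167.00 ≈ 352.

(802, 352)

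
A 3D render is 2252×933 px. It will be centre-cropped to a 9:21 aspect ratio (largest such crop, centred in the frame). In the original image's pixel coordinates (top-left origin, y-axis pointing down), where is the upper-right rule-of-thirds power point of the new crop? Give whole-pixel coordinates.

x = 1193 px, y = 311 px

2252/933 > 9/21, so the 9:21 crop keeps the full height 933 and trims width to 933 × 9/21 = 399.86 px.
Left offset = (2252 − 399.86)/2 = 926.07 px; top offset = 0.
Upper-right is two-thirds across and one-third down within the crop:
x = 926.07 + 2 × 399.86/3 ≈ 1193; y = 0.00 + 1 × 933.00/3 ≈ 311.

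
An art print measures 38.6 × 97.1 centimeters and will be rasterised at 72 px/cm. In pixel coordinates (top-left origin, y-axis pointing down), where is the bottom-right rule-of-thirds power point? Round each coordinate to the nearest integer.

In pixels the canvas is 38.6 × 72 = 2779.2 wide and 97.1 × 72 = 6991.2 tall.
The bottom-right point is two-thirds across and two-thirds down:
x = 2 × 2779.2/3 ≈ 1853; y = 2 × 6991.2/3 ≈ 4661.

(1853, 4661)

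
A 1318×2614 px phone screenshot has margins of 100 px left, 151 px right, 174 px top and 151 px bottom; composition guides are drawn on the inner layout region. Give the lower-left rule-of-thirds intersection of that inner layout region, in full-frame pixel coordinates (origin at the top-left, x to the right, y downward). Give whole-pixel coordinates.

Content width = 1318 − 100 − 151 = 1067 px; content height = 2614 − 174 − 151 = 2289 px.
Lower-left is one-third across and two-thirds down within the inner layout region.
x = 100 + 1 × 1067/3 = 100 + 355.67 ≈ 456
y = 174 + 2 × 2289/3 = 174 + 1526.00 ≈ 1700

(456, 1700)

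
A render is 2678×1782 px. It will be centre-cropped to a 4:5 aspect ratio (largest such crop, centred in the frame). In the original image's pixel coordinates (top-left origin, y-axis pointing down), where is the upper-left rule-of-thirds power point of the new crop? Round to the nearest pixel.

x = 1101 px, y = 594 px

2678/1782 > 4/5, so the 4:5 crop keeps the full height 1782 and trims width to 1782 × 4/5 = 1425.60 px.
Left offset = (2678 − 1425.60)/2 = 626.20 px; top offset = 0.
Upper-left is one-third across and one-third down within the crop:
x = 626.20 + 1 × 1425.60/3 ≈ 1101; y = 0.00 + 1 × 1782.00/3 ≈ 594.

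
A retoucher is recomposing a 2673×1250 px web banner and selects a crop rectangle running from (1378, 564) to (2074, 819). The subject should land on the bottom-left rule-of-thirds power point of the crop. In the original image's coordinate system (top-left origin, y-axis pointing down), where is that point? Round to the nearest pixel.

Crop width = 2074 − 1378 = 696 px; one third is 232.00 px.
Crop height = 819 − 564 = 255 px; one third is 85.00 px.
The bottom-left point is one-third across and two-thirds down within the crop:
x = 1378 + 1 × 232.00 ≈ 1610; y = 564 + 2 × 85.00 ≈ 734.

x = 1610 px, y = 734 px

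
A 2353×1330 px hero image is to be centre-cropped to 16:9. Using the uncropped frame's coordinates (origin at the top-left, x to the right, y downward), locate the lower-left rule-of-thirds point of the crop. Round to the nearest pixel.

x = 784 px, y = 886 px

2353/1330 < 16/9, so the 16:9 crop keeps the full width 2353 and trims height to 2353 × 9/16 = 1323.56 px.
Top offset = (1330 − 1323.56)/2 = 3.22 px; left offset = 0.
Lower-left is one-third across and two-thirds down within the crop:
x = 0.00 + 1 × 2353.00/3 ≈ 784; y = 3.22 + 2 × 1323.56/3 ≈ 886.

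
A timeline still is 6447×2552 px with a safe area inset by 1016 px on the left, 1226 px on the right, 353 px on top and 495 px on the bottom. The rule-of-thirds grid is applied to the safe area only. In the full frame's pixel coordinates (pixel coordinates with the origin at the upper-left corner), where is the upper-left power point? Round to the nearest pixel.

x = 2418 px, y = 921 px

Content width = 6447 − 1016 − 1226 = 4205 px; content height = 2552 − 353 − 495 = 1704 px.
Upper-left is one-third across and one-third down within the safe area.
x = 1016 + 1 × 4205/3 = 1016 + 1401.67 ≈ 2418
y = 353 + 1 × 1704/3 = 353 + 568.00 ≈ 921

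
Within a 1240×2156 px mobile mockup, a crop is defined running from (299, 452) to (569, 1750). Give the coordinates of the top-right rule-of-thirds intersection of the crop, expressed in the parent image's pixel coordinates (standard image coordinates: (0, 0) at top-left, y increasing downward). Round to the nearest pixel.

x = 479 px, y = 885 px

Crop width = 569 − 299 = 270 px; one third is 90.00 px.
Crop height = 1750 − 452 = 1298 px; one third is 432.67 px.
The top-right point is two-thirds across and one-third down within the crop:
x = 299 + 2 × 90.00 ≈ 479; y = 452 + 1 × 432.67 ≈ 885.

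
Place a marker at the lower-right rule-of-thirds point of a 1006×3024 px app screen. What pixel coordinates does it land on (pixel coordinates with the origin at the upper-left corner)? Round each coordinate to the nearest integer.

x = 671 px, y = 2016 px

The lower-right point sits two-thirds of the way across and two-thirds of the way down.
x = 2 × 1006/3 ≈ 671; y = 2 × 3024/3 ≈ 2016.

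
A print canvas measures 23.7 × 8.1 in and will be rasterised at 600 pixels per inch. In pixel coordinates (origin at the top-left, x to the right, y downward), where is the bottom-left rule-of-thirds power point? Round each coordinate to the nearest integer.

In pixels the canvas is 23.7 × 600 = 14220 wide and 8.1 × 600 = 4860 tall.
The bottom-left point is one-third across and two-thirds down:
x = 1 × 14220/3 ≈ 4740; y = 2 × 4860/3 ≈ 3240.

x = 4740 px, y = 3240 px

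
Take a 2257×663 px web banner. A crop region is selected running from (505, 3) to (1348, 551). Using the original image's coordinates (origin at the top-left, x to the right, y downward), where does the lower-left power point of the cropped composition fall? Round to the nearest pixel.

(786, 368)

Crop width = 1348 − 505 = 843 px; one third is 281.00 px.
Crop height = 551 − 3 = 548 px; one third is 182.67 px.
The lower-left point is one-third across and two-thirds down within the crop:
x = 505 + 1 × 281.00 ≈ 786; y = 3 + 2 × 182.67 ≈ 368.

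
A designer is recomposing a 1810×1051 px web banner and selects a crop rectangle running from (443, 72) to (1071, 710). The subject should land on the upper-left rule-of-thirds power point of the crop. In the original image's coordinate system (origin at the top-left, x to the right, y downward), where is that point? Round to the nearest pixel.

Crop width = 1071 − 443 = 628 px; one third is 209.33 px.
Crop height = 710 − 72 = 638 px; one third is 212.67 px.
The upper-left point is one-third across and one-third down within the crop:
x = 443 + 1 × 209.33 ≈ 652; y = 72 + 1 × 212.67 ≈ 285.

(652, 285)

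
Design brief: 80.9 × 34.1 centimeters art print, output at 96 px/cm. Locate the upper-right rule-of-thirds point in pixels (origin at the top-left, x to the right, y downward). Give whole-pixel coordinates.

In pixels the canvas is 80.9 × 96 = 7766.4 wide and 34.1 × 96 = 3273.6 tall.
The upper-right point is two-thirds across and one-third down:
x = 2 × 7766.4/3 ≈ 5178; y = 1 × 3273.6/3 ≈ 1091.

(5178, 1091)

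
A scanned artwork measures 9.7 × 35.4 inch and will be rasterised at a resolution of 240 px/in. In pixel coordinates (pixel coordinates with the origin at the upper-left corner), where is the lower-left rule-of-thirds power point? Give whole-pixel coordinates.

(776, 5664)

In pixels the canvas is 9.7 × 240 = 2328 wide and 35.4 × 240 = 8496 tall.
The lower-left point is one-third across and two-thirds down:
x = 1 × 2328/3 ≈ 776; y = 2 × 8496/3 ≈ 5664.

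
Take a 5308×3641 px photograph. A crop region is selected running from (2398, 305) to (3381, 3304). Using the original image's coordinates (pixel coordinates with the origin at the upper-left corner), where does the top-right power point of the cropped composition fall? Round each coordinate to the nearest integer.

Crop width = 3381 − 2398 = 983 px; one third is 327.67 px.
Crop height = 3304 − 305 = 2999 px; one third is 999.67 px.
The top-right point is two-thirds across and one-third down within the crop:
x = 2398 + 2 × 327.67 ≈ 3053; y = 305 + 1 × 999.67 ≈ 1305.

(3053, 1305)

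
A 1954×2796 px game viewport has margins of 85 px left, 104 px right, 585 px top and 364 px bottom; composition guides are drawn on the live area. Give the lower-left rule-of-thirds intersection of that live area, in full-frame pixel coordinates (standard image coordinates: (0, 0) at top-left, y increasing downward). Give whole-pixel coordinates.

x = 673 px, y = 1816 px

Content width = 1954 − 85 − 104 = 1765 px; content height = 2796 − 585 − 364 = 1847 px.
Lower-left is one-third across and two-thirds down within the live area.
x = 85 + 1 × 1765/3 = 85 + 588.33 ≈ 673
y = 585 + 2 × 1847/3 = 585 + 1231.33 ≈ 1816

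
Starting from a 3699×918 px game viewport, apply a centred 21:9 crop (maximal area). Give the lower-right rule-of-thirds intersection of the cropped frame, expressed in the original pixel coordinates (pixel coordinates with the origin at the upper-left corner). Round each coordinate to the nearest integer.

(2207, 612)

3699/918 > 21/9, so the 21:9 crop keeps the full height 918 and trims width to 918 × 21/9 = 2142.00 px.
Left offset = (3699 − 2142.00)/2 = 778.50 px; top offset = 0.
Lower-right is two-thirds across and two-thirds down within the crop:
x = 778.50 + 2 × 2142.00/3 ≈ 2207; y = 0.00 + 2 × 918.00/3 ≈ 612.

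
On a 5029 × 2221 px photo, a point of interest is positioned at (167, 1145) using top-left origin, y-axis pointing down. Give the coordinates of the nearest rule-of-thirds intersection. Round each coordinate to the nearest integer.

Third lines: x ∈ {1676, 3353}, y ∈ {740, 1481}.
167 is closer to x = 1676; 1145 is closer to y = 1481.
So the nearest intersection is the lower-left power point.

(1676, 1481)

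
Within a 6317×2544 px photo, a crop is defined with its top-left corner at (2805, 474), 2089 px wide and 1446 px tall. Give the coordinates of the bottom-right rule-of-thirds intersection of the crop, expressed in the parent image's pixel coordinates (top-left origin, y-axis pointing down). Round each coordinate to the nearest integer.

One third of the crop width 2089 is 696.33 px.
One third of the crop height 1446 is 482.00 px.
The bottom-right point is two-thirds across and two-thirds down within the crop:
x = 2805 + 2 × 696.33 ≈ 4198; y = 474 + 2 × 482.00 ≈ 1438.

(4198, 1438)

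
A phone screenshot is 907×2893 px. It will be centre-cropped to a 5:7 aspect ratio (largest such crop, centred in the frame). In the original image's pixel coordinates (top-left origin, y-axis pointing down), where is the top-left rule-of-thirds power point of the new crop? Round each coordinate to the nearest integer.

907/2893 < 5/7, so the 5:7 crop keeps the full width 907 and trims height to 907 × 7/5 = 1269.80 px.
Top offset = (2893 − 1269.80)/2 = 811.60 px; left offset = 0.
Top-left is one-third across and one-third down within the crop:
x = 0.00 + 1 × 907.00/3 ≈ 302; y = 811.60 + 1 × 1269.80/3 ≈ 1235.

(302, 1235)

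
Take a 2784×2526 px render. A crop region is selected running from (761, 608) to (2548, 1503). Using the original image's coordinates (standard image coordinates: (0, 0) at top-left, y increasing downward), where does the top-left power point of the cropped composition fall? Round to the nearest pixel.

Crop width = 2548 − 761 = 1787 px; one third is 595.67 px.
Crop height = 1503 − 608 = 895 px; one third is 298.33 px.
The top-left point is one-third across and one-third down within the crop:
x = 761 + 1 × 595.67 ≈ 1357; y = 608 + 1 × 298.33 ≈ 906.

(1357, 906)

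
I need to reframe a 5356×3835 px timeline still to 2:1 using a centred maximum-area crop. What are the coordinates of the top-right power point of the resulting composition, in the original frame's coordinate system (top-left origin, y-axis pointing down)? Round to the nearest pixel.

5356/3835 < 2/1, so the 2:1 crop keeps the full width 5356 and trims height to 5356 × 1/2 = 2678.00 px.
Top offset = (3835 − 2678.00)/2 = 578.50 px; left offset = 0.
Top-right is two-thirds across and one-third down within the crop:
x = 0.00 + 2 × 5356.00/3 ≈ 3571; y = 578.50 + 1 × 2678.00/3 ≈ 1471.

x = 3571 px, y = 1471 px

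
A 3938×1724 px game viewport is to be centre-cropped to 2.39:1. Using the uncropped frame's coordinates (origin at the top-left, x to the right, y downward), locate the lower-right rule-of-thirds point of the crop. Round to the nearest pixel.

3938/1724 < 2.39/1, so the 2.39:1 crop keeps the full width 3938 and trims height to 3938 × 1/2.39 = 1647.70 px.
Top offset = (1724 − 1647.70)/2 = 38.15 px; left offset = 0.
Lower-right is two-thirds across and two-thirds down within the crop:
x = 0.00 + 2 × 3938.00/3 ≈ 2625; y = 38.15 + 2 × 1647.70/3 ≈ 1137.

x = 2625 px, y = 1137 px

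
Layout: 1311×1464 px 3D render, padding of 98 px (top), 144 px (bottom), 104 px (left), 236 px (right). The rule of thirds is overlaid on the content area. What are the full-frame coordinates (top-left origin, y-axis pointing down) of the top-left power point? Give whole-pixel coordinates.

x = 428 px, y = 505 px

Content width = 1311 − 104 − 236 = 971 px; content height = 1464 − 98 − 144 = 1222 px.
Top-left is one-third across and one-third down within the content area.
x = 104 + 1 × 971/3 = 104 + 323.67 ≈ 428
y = 98 + 1 × 1222/3 = 98 + 407.33 ≈ 505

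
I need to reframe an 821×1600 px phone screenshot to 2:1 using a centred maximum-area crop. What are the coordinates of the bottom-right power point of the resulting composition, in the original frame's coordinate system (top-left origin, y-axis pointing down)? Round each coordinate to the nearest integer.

821/1600 < 2/1, so the 2:1 crop keeps the full width 821 and trims height to 821 × 1/2 = 410.50 px.
Top offset = (1600 − 410.50)/2 = 594.75 px; left offset = 0.
Bottom-right is two-thirds across and two-thirds down within the crop:
x = 0.00 + 2 × 821.00/3 ≈ 547; y = 594.75 + 2 × 410.50/3 ≈ 868.

x = 547 px, y = 868 px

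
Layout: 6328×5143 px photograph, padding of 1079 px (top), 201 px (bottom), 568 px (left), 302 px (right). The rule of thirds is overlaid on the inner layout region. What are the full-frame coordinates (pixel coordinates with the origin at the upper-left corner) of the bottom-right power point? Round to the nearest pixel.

Content width = 6328 − 568 − 302 = 5458 px; content height = 5143 − 1079 − 201 = 3863 px.
Bottom-right is two-thirds across and two-thirds down within the inner layout region.
x = 568 + 2 × 5458/3 = 568 + 3638.67 ≈ 4207
y = 1079 + 2 × 3863/3 = 1079 + 2575.33 ≈ 3654

(4207, 3654)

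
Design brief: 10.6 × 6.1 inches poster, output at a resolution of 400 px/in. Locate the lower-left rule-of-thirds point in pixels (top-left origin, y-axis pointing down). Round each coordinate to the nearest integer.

(1413, 1627)

In pixels the canvas is 10.6 × 400 = 4240 wide and 6.1 × 400 = 2440 tall.
The lower-left point is one-third across and two-thirds down:
x = 1 × 4240/3 ≈ 1413; y = 2 × 2440/3 ≈ 1627.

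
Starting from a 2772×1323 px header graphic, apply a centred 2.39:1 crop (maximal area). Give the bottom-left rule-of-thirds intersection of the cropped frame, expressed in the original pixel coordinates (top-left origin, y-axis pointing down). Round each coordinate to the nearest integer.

2772/1323 < 2.39/1, so the 2.39:1 crop keeps the full width 2772 and trims height to 2772 × 1/2.39 = 1159.83 px.
Top offset = (1323 − 1159.83)/2 = 81.58 px; left offset = 0.
Bottom-left is one-third across and two-thirds down within the crop:
x = 0.00 + 1 × 2772.00/3 ≈ 924; y = 81.58 + 2 × 1159.83/3 ≈ 855.

(924, 855)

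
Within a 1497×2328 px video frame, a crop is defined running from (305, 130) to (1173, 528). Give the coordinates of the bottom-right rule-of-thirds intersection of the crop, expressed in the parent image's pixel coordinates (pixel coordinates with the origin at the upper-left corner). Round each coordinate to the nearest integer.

(884, 395)

Crop width = 1173 − 305 = 868 px; one third is 289.33 px.
Crop height = 528 − 130 = 398 px; one third is 132.67 px.
The bottom-right point is two-thirds across and two-thirds down within the crop:
x = 305 + 2 × 289.33 ≈ 884; y = 130 + 2 × 132.67 ≈ 395.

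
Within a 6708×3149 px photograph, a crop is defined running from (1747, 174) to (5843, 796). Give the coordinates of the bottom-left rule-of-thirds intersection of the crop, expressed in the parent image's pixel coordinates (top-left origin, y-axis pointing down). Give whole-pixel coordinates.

Crop width = 5843 − 1747 = 4096 px; one third is 1365.33 px.
Crop height = 796 − 174 = 622 px; one third is 207.33 px.
The bottom-left point is one-third across and two-thirds down within the crop:
x = 1747 + 1 × 1365.33 ≈ 3112; y = 174 + 2 × 207.33 ≈ 589.

(3112, 589)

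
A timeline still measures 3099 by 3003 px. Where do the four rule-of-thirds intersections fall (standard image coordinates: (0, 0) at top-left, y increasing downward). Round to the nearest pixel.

(1033, 1001), (2066, 1001), (1033, 2002), (2066, 2002)

One third of 3099 is 1033; one third of 3003 is 1001.
Vertical third lines at x = 1033 and x = 2066; horizontal third lines at y = 1001 and y = 2002.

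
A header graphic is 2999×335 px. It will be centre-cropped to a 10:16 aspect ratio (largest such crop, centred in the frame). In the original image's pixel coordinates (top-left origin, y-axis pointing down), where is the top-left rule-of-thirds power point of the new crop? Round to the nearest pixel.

x = 1465 px, y = 112 px

2999/335 > 10/16, so the 10:16 crop keeps the full height 335 and trims width to 335 × 10/16 = 209.38 px.
Left offset = (2999 − 209.38)/2 = 1394.81 px; top offset = 0.
Top-left is one-third across and one-third down within the crop:
x = 1394.81 + 1 × 209.38/3 ≈ 1465; y = 0.00 + 1 × 335.00/3 ≈ 112.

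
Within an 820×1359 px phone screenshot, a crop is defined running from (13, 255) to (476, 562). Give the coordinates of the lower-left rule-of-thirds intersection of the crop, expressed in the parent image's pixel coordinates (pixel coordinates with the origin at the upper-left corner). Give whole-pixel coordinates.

Crop width = 476 − 13 = 463 px; one third is 154.33 px.
Crop height = 562 − 255 = 307 px; one third is 102.33 px.
The lower-left point is one-third across and two-thirds down within the crop:
x = 13 + 1 × 154.33 ≈ 167; y = 255 + 2 × 102.33 ≈ 460.

(167, 460)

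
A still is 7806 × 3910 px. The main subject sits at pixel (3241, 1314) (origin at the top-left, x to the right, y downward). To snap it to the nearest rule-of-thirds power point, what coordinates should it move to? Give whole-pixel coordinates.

x = 2602 px, y = 1303 px

Third lines: x ∈ {2602, 5204}, y ∈ {1303, 2607}.
3241 is closer to x = 2602; 1314 is closer to y = 1303.
So the nearest intersection is the upper-left power point.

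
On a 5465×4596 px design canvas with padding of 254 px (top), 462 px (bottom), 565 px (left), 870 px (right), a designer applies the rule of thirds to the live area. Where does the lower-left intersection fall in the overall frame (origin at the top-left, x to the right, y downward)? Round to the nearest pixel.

(1908, 2841)

Content width = 5465 − 565 − 870 = 4030 px; content height = 4596 − 254 − 462 = 3880 px.
Lower-left is one-third across and two-thirds down within the live area.
x = 565 + 1 × 4030/3 = 565 + 1343.33 ≈ 1908
y = 254 + 2 × 3880/3 = 254 + 2586.67 ≈ 2841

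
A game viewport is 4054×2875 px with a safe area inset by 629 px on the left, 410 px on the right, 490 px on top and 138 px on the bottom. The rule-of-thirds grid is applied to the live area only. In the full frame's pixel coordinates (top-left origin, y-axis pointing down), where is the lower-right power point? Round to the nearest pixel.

x = 2639 px, y = 1988 px

Content width = 4054 − 629 − 410 = 3015 px; content height = 2875 − 490 − 138 = 2247 px.
Lower-right is two-thirds across and two-thirds down within the live area.
x = 629 + 2 × 3015/3 = 629 + 2010.00 ≈ 2639
y = 490 + 2 × 2247/3 = 490 + 1498.00 ≈ 1988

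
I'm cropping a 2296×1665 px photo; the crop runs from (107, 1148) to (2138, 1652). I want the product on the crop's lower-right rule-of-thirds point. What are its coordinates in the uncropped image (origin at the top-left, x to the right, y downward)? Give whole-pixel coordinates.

(1461, 1484)

Crop width = 2138 − 107 = 2031 px; one third is 677.00 px.
Crop height = 1652 − 1148 = 504 px; one third is 168.00 px.
The lower-right point is two-thirds across and two-thirds down within the crop:
x = 107 + 2 × 677.00 ≈ 1461; y = 1148 + 2 × 168.00 ≈ 1484.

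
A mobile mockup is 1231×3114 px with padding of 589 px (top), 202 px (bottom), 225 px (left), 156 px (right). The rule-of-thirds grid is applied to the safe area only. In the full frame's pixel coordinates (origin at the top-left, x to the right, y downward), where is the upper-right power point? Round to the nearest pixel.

Content width = 1231 − 225 − 156 = 850 px; content height = 3114 − 589 − 202 = 2323 px.
Upper-right is two-thirds across and one-third down within the safe area.
x = 225 + 2 × 850/3 = 225 + 566.67 ≈ 792
y = 589 + 1 × 2323/3 = 589 + 774.33 ≈ 1363

(792, 1363)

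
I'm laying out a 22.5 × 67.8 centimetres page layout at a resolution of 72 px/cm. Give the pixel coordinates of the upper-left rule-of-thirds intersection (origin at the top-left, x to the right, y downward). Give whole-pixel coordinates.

x = 540 px, y = 1627 px

In pixels the canvas is 22.5 × 72 = 1620 wide and 67.8 × 72 = 4881.6 tall.
The upper-left point is one-third across and one-third down:
x = 1 × 1620/3 ≈ 540; y = 1 × 4881.6/3 ≈ 1627.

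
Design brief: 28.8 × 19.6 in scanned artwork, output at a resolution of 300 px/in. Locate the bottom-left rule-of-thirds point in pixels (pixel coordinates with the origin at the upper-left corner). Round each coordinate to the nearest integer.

x = 2880 px, y = 3920 px

In pixels the canvas is 28.8 × 300 = 8640 wide and 19.6 × 300 = 5880 tall.
The bottom-left point is one-third across and two-thirds down:
x = 1 × 8640/3 ≈ 2880; y = 2 × 5880/3 ≈ 3920.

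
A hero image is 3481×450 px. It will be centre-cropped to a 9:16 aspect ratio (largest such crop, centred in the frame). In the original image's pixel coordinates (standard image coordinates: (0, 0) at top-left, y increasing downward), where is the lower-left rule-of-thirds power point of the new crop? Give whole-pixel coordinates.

3481/450 > 9/16, so the 9:16 crop keeps the full height 450 and trims width to 450 × 9/16 = 253.12 px.
Left offset = (3481 − 253.12)/2 = 1613.94 px; top offset = 0.
Lower-left is one-third across and two-thirds down within the crop:
x = 1613.94 + 1 × 253.12/3 ≈ 1698; y = 0.00 + 2 × 450.00/3 ≈ 300.

(1698, 300)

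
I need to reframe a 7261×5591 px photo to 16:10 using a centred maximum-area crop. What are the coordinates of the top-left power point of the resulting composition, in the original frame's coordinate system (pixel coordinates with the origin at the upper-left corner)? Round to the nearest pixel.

7261/5591 < 16/10, so the 16:10 crop keeps the full width 7261 and trims height to 7261 × 10/16 = 4538.12 px.
Top offset = (5591 − 4538.12)/2 = 526.44 px; left offset = 0.
Top-left is one-third across and one-third down within the crop:
x = 0.00 + 1 × 7261.00/3 ≈ 2420; y = 526.44 + 1 × 4538.12/3 ≈ 2039.

(2420, 2039)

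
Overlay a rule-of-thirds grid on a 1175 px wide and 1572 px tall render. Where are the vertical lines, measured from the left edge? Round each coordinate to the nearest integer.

x = 392 px and x = 783 px

1175 / 3 = 391.67, so the vertical lines sit at one and two thirds of 1175.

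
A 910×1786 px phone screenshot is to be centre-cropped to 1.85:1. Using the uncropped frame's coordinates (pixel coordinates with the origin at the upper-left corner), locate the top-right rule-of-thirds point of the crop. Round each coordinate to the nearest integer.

x = 607 px, y = 811 px

910/1786 < 1.85/1, so the 1.85:1 crop keeps the full width 910 and trims height to 910 × 1/1.85 = 491.89 px.
Top offset = (1786 − 491.89)/2 = 647.05 px; left offset = 0.
Top-right is two-thirds across and one-third down within the crop:
x = 0.00 + 2 × 910.00/3 ≈ 607; y = 647.05 + 1 × 491.89/3 ≈ 811.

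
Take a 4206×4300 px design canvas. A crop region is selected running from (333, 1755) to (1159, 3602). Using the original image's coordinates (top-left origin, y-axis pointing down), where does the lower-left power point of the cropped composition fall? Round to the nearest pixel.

Crop width = 1159 − 333 = 826 px; one third is 275.33 px.
Crop height = 3602 − 1755 = 1847 px; one third is 615.67 px.
The lower-left point is one-third across and two-thirds down within the crop:
x = 333 + 1 × 275.33 ≈ 608; y = 1755 + 2 × 615.67 ≈ 2986.

(608, 2986)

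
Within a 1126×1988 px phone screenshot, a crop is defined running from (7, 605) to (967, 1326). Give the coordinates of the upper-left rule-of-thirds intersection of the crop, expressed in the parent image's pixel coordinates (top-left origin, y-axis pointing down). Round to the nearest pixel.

Crop width = 967 − 7 = 960 px; one third is 320.00 px.
Crop height = 1326 − 605 = 721 px; one third is 240.33 px.
The upper-left point is one-third across and one-third down within the crop:
x = 7 + 1 × 320.00 ≈ 327; y = 605 + 1 × 240.33 ≈ 845.

x = 327 px, y = 845 px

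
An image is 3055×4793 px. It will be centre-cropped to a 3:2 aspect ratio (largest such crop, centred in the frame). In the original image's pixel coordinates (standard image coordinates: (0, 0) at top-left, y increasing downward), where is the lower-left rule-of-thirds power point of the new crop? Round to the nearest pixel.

3055/4793 < 3/2, so the 3:2 crop keeps the full width 3055 and trims height to 3055 × 2/3 = 2036.67 px.
Top offset = (4793 − 2036.67)/2 = 1378.17 px; left offset = 0.
Lower-left is one-third across and two-thirds down within the crop:
x = 0.00 + 1 × 3055.00/3 ≈ 1018; y = 1378.17 + 2 × 2036.67/3 ≈ 2736.

(1018, 2736)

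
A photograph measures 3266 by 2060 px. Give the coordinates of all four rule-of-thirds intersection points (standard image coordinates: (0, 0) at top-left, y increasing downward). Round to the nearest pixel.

One third of 3266 is 1088.67; one third of 2060 is 686.67.
Vertical third lines at x = 1089 and x = 2177; horizontal third lines at y = 687 and y = 1373.

(1089, 687), (2177, 687), (1089, 1373), (2177, 1373)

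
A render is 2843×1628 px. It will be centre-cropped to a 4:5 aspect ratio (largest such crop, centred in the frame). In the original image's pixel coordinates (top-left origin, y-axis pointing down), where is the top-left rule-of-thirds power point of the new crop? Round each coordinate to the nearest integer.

(1204, 543)

2843/1628 > 4/5, so the 4:5 crop keeps the full height 1628 and trims width to 1628 × 4/5 = 1302.40 px.
Left offset = (2843 − 1302.40)/2 = 770.30 px; top offset = 0.
Top-left is one-third across and one-third down within the crop:
x = 770.30 + 1 × 1302.40/3 ≈ 1204; y = 0.00 + 1 × 1628.00/3 ≈ 543.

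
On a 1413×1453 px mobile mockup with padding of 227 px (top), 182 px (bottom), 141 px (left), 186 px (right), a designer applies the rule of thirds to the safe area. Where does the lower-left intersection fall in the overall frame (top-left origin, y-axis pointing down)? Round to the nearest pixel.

(503, 923)

Content width = 1413 − 141 − 186 = 1086 px; content height = 1453 − 227 − 182 = 1044 px.
Lower-left is one-third across and two-thirds down within the safe area.
x = 141 + 1 × 1086/3 = 141 + 362.00 ≈ 503
y = 227 + 2 × 1044/3 = 227 + 696.00 ≈ 923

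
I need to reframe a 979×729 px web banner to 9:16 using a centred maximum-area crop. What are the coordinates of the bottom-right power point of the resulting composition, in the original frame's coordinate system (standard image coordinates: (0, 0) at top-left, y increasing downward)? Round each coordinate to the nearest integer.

979/729 > 9/16, so the 9:16 crop keeps the full height 729 and trims width to 729 × 9/16 = 410.06 px.
Left offset = (979 − 410.06)/2 = 284.47 px; top offset = 0.
Bottom-right is two-thirds across and two-thirds down within the crop:
x = 284.47 + 2 × 410.06/3 ≈ 558; y = 0.00 + 2 × 729.00/3 ≈ 486.

(558, 486)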